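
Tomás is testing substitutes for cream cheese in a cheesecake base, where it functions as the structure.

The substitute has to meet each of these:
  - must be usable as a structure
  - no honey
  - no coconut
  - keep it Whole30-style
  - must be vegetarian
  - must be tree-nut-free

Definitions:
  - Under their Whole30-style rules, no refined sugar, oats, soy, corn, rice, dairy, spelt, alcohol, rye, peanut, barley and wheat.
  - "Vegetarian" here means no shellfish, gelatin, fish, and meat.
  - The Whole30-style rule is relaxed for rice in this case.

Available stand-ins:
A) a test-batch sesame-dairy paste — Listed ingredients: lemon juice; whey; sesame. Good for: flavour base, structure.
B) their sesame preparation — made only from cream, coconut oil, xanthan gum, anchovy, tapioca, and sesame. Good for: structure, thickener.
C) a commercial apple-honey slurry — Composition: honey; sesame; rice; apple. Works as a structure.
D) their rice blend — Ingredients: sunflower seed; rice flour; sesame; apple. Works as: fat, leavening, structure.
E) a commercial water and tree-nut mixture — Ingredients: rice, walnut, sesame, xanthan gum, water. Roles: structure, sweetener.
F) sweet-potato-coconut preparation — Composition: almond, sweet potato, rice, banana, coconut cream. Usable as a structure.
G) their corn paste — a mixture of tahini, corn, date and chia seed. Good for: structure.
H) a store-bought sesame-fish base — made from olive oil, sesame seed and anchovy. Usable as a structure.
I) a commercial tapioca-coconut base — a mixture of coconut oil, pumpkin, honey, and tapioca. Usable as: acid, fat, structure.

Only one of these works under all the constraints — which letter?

A: has whey, so not Whole30-style — no
B: has cream, so not Whole30-style; has anchovy, so not vegetarian (and 1 more) — no
C: has honey, so not honey-free — reject
D: rice is permitted under the Whole30-style carve-out; nothing else excluded — OK
E: has walnut, so not tree-nut-free — no
F: has almond, so not tree-nut-free; has coconut cream, so not coconut-free — out
G: has corn, so not Whole30-style — reject
H: has anchovy, so not vegetarian — reject
I: has honey, so not honey-free; has coconut oil, so not coconut-free — no

D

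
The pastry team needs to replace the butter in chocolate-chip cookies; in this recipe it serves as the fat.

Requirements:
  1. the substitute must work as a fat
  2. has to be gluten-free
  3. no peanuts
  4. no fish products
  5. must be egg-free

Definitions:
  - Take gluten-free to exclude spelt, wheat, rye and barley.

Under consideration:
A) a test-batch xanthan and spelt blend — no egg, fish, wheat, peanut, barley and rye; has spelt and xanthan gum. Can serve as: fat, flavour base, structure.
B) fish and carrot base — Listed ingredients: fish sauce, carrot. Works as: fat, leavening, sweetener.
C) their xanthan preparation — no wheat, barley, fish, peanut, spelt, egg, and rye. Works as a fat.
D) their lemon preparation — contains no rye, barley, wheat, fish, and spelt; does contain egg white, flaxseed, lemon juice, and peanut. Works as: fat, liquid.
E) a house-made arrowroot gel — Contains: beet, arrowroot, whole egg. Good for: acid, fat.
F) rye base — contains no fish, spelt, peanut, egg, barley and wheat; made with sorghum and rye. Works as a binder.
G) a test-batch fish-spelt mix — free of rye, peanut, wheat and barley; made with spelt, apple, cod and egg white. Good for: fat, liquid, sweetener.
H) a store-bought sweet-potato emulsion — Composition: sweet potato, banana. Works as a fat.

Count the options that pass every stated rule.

2

A: has spelt, so not gluten-free — reject
B: has fish sauce, so not fish-free — reject
C: gluten-free, no peanut — OK
D: has peanut, so not peanut-free; has egg white, so not egg-free — no
E: has whole egg, so not egg-free — no
F: not usable as a fat; has rye, so not gluten-free — reject
G: has spelt, so not gluten-free; has cod, so not fish-free (and 1 more) — reject
H: nothing on the exclusion list — valid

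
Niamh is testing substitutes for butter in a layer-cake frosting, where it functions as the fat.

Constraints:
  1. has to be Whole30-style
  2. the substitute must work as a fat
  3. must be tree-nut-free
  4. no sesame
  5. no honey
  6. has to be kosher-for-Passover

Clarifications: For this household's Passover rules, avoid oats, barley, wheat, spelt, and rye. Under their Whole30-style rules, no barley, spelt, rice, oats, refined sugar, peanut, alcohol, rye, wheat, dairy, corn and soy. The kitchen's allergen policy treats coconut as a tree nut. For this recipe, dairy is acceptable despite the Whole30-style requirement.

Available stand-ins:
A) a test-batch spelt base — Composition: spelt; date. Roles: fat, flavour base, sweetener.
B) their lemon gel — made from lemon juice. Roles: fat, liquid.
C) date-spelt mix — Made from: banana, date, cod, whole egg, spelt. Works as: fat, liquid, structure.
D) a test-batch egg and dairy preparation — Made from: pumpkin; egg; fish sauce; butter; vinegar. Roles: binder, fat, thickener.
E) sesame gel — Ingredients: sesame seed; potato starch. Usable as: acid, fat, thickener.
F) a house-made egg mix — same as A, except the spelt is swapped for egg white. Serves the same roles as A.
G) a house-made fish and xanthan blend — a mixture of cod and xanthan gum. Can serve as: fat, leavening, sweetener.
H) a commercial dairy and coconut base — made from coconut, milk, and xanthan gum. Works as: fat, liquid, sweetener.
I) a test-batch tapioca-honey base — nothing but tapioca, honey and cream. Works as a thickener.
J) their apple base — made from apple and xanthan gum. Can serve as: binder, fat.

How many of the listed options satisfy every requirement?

5

A: has spelt, so not kosher-for-Passover; has spelt, so not Whole30-style — no
B: works as a fat, no honey, no sesame — valid
C: has spelt, so not kosher-for-Passover; has spelt, so not Whole30-style — reject
D: dairy is permitted under the Whole30-style carve-out; nothing else excluded — OK
E: has sesame seed, so not sesame-free — reject
F: every rule checks out — keep
G: every rule checks out — valid
H: has coconut, so not tree-nut-free — out
I: not usable as a fat; has honey, so not honey-free — reject
J: only xanthan gum and apple; none excluded — keep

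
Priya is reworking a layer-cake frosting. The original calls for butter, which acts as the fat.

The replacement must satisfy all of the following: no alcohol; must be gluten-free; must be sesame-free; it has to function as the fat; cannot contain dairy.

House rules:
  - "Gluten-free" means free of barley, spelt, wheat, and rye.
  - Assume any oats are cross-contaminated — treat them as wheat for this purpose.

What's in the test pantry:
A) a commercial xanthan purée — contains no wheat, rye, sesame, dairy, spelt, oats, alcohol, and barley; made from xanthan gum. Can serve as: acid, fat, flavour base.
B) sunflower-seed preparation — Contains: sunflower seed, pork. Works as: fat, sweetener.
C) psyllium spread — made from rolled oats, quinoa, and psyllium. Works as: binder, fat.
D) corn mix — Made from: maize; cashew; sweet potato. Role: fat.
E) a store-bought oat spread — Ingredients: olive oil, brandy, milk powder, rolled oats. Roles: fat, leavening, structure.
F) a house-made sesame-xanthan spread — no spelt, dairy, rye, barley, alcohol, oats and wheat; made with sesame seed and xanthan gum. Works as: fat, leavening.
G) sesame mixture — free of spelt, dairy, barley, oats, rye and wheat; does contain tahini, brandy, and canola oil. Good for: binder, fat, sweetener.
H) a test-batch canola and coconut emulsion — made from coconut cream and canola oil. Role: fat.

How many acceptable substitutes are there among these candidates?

4

A: no alcohol, no dairy — keep
B: only pork and sunflower seed; none excluded — OK
C: has rolled oats, so not gluten-free — reject
D: works as a fat, gluten-free, no sesame — valid
E: has rolled oats, so not gluten-free; has milk powder, so not dairy-free (and 1 more) — out
F: has sesame seed, so not sesame-free — reject
G: has tahini, so not sesame-free; has brandy, so not alcohol-free — reject
H: only coconut cream and canola oil; none excluded — valid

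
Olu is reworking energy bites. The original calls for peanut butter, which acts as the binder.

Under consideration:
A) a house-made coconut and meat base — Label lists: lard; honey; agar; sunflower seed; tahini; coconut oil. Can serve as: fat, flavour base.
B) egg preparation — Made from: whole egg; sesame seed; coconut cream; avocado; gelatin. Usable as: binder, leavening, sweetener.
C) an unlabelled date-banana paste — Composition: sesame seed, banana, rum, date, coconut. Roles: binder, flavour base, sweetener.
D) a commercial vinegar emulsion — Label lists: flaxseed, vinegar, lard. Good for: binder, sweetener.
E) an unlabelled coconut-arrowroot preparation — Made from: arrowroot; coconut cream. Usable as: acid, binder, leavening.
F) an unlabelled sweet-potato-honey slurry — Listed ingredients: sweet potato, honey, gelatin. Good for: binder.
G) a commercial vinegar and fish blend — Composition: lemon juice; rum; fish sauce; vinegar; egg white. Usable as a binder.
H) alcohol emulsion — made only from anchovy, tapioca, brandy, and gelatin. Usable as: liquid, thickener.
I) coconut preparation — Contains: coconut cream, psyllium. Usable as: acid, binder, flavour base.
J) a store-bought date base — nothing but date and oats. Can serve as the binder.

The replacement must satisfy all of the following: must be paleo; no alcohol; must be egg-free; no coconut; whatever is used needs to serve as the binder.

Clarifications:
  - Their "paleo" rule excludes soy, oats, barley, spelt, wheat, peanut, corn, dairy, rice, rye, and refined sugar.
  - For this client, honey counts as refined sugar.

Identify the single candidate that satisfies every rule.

A: not usable as a binder; has honey, so not paleo (and 1 more) — out
B: has whole egg, so not egg-free; has coconut cream, so not coconut-free — no
C: has rum, so not alcohol-free; has coconut, so not coconut-free — no
D: only lard, vinegar, and flaxseed; none excluded — OK
E: has coconut cream, so not coconut-free — out
F: has honey, so not paleo — no
G: has egg white, so not egg-free; has rum, so not alcohol-free — reject
H: not usable as a binder; has brandy, so not alcohol-free — reject
I: has coconut cream, so not coconut-free — reject
J: has oats, so not paleo — out

D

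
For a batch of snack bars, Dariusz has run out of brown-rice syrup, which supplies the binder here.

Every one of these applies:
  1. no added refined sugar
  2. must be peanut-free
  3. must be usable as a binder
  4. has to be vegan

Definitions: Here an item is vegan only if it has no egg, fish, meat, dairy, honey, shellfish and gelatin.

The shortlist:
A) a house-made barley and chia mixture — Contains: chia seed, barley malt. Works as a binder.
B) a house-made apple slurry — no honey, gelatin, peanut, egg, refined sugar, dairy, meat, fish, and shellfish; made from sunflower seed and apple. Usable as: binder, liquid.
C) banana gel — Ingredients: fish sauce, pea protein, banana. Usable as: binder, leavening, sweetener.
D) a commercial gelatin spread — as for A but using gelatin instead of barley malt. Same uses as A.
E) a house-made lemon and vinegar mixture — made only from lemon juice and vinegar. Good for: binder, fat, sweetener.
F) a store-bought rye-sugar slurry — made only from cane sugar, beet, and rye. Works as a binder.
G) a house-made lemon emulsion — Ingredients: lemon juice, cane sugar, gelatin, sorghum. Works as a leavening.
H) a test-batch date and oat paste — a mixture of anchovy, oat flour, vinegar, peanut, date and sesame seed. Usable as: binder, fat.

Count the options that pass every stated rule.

3

A: no refined sugar, no peanut — keep
B: no refined sugar, no peanut — keep
C: has fish sauce, so not vegan — out
D: has gelatin, so not vegan — no
E: works as a binder, vegan, no peanut — OK
F: has cane sugar, so not no-added-sugar — no
G: not usable as a binder; has gelatin, so not vegan (and 1 more) — reject
H: has anchovy, so not vegan; has peanut, so not peanut-free — reject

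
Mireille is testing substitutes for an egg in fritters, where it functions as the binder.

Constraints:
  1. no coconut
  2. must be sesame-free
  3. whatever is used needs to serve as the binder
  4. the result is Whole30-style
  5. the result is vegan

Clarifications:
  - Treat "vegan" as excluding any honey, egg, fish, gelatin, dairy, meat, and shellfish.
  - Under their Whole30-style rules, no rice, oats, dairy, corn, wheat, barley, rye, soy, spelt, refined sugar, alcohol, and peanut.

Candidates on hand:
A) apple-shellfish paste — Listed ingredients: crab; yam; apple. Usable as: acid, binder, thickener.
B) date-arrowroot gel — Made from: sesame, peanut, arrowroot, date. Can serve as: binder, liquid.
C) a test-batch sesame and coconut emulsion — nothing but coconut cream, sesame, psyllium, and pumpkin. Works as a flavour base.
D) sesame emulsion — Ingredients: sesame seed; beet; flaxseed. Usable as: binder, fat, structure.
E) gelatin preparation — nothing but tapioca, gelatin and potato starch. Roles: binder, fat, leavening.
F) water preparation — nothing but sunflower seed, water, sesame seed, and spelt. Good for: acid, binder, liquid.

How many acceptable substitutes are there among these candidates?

A: has crab, so not vegan — no
B: has peanut, so not Whole30-style; has sesame, so not sesame-free — reject
C: not usable as a binder; has coconut cream, so not coconut-free (and 1 more) — out
D: has sesame seed, so not sesame-free — no
E: has gelatin, so not vegan — no
F: has spelt, so not Whole30-style; has sesame seed, so not sesame-free — reject

0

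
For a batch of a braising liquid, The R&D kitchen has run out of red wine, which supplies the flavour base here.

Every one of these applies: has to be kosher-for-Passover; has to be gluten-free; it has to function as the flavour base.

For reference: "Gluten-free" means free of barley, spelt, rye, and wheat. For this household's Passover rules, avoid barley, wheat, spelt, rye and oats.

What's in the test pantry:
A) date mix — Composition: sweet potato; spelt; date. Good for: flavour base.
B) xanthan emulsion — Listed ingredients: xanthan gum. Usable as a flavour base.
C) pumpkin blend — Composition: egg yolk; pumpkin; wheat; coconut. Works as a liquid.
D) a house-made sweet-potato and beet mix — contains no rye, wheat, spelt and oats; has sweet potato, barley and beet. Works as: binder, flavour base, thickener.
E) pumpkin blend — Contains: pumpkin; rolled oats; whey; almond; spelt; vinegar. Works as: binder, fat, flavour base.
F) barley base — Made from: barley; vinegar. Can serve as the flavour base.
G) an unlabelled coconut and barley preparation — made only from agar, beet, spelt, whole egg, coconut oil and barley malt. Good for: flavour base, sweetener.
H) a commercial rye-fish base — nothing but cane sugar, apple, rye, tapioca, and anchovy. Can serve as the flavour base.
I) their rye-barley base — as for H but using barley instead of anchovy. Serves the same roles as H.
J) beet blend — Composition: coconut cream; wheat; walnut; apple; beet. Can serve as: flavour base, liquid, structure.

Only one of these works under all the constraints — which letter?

A: has spelt, so not gluten-free; has spelt, so not kosher-for-Passover — reject
B: only xanthan gum; none excluded — valid
C: not usable as a flavour base; has wheat, so not gluten-free (and 1 more) — out
D: has barley, so not gluten-free; has barley, so not kosher-for-Passover — reject
E: has spelt, so not gluten-free; has rolled oats, so not kosher-for-Passover — out
F: has barley, so not gluten-free; has barley, so not kosher-for-Passover — out
G: has barley malt, so not gluten-free; has barley malt, so not kosher-for-Passover — no
H: has rye, so not gluten-free; has rye, so not kosher-for-Passover — out
I: has barley, so not gluten-free; has barley, so not kosher-for-Passover — no
J: has wheat, so not gluten-free; has wheat, so not kosher-for-Passover — out

B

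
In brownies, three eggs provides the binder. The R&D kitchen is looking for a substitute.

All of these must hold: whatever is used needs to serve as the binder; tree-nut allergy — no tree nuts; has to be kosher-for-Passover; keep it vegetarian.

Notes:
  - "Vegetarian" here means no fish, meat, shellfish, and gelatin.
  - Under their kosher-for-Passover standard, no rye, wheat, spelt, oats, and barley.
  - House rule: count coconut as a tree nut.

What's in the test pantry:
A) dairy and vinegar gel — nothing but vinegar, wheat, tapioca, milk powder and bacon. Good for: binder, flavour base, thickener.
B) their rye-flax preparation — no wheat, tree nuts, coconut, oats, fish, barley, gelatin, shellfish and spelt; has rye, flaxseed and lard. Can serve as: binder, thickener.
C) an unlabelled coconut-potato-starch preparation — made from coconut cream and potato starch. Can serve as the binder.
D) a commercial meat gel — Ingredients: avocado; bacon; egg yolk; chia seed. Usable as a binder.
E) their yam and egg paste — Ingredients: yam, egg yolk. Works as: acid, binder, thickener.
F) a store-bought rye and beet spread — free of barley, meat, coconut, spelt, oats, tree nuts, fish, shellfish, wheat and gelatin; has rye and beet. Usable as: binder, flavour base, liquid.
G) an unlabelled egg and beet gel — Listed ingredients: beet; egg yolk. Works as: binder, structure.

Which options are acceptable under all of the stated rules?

E, G

A: has bacon, so not vegetarian; has wheat, so not kosher-for-Passover — no
B: has lard, so not vegetarian; has rye, so not kosher-for-Passover — no
C: has coconut cream, so not tree-nut-free — no
D: has bacon, so not vegetarian — reject
E: works as a binder, tree-nut-free, vegetarian — valid
F: has rye, so not kosher-for-Passover — out
G: nothing on the exclusion list — keep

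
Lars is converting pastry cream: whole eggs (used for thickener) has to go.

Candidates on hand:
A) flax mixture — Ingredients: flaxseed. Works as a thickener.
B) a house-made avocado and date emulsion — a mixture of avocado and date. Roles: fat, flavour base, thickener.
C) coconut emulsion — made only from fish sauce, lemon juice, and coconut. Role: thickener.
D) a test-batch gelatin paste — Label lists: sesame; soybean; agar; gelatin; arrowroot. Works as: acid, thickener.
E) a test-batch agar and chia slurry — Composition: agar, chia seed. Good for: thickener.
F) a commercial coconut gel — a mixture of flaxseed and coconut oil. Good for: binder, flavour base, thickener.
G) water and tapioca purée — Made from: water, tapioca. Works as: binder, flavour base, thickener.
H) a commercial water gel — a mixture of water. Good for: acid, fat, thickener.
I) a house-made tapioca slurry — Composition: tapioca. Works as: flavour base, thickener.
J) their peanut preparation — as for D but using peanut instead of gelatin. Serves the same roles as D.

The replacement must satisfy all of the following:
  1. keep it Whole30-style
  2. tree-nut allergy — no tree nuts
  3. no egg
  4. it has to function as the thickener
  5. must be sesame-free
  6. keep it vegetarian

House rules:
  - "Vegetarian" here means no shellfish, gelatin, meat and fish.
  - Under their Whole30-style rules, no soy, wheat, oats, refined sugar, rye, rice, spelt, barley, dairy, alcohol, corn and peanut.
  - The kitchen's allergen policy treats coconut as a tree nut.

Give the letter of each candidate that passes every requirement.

A, B, E, G, H, I

A: all constraints satisfied — OK
B: nothing on the exclusion list — valid
C: has fish sauce, so not vegetarian; has coconut, so not tree-nut-free — out
D: has gelatin, so not vegetarian; has soybean, so not Whole30-style (and 1 more) — reject
E: only agar and chia seed; none excluded — keep
F: has coconut oil, so not tree-nut-free — out
G: every rule checks out — valid
H: only water; none excluded — valid
I: only tapioca; none excluded — keep
J: has peanut, so not Whole30-style; has sesame, so not sesame-free — out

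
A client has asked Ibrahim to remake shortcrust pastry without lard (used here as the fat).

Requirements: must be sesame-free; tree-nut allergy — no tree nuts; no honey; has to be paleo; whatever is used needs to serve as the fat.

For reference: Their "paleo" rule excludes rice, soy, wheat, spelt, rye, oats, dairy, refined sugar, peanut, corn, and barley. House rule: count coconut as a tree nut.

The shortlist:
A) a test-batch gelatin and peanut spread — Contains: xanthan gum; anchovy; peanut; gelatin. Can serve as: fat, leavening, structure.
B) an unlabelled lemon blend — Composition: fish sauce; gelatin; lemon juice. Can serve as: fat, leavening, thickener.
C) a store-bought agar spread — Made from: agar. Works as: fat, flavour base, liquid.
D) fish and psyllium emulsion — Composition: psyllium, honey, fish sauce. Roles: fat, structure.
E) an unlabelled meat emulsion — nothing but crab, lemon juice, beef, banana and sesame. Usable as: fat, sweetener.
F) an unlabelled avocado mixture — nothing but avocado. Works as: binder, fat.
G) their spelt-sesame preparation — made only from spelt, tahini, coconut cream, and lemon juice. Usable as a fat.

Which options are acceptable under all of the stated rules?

B, C, F

A: has peanut, so not paleo — no
B: tree-nut-free, paleo — keep
C: nothing on the exclusion list — OK
D: has honey, so not honey-free — reject
E: has sesame, so not sesame-free — out
F: no sesame, paleo — keep
G: has spelt, so not paleo; has tahini, so not sesame-free (and 1 more) — reject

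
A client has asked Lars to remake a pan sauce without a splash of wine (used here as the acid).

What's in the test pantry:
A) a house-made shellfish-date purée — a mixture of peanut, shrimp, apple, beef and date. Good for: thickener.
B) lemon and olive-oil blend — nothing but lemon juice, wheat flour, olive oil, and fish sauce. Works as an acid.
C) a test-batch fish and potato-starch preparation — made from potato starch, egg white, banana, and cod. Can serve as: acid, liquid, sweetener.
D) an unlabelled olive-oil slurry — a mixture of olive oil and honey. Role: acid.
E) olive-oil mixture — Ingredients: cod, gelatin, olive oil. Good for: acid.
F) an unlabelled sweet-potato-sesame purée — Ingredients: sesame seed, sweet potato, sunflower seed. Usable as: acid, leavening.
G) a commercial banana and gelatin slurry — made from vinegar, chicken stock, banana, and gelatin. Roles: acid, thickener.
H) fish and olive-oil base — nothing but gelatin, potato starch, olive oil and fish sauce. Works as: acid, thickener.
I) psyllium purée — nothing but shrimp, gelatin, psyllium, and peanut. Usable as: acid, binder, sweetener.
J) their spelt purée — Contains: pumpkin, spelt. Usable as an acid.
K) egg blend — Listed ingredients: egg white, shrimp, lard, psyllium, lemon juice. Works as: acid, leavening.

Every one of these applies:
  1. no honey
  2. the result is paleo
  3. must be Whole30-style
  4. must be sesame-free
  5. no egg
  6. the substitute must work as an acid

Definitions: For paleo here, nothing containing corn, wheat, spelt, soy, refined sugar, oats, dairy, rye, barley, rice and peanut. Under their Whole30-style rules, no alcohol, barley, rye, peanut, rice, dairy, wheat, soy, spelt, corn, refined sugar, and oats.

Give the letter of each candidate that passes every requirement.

A: not usable as an acid; has peanut, so not paleo (and 1 more) — reject
B: has wheat flour, so not paleo; has wheat flour, so not Whole30-style — out
C: has egg white, so not egg-free — no
D: has honey, so not honey-free — reject
E: nothing on the exclusion list — keep
F: has sesame seed, so not sesame-free — no
G: gelatin and chicken stock etc. — none of it excluded — OK
H: works as an acid, paleo, Whole30-style — valid
I: has peanut, so not paleo; has peanut, so not Whole30-style — no
J: has spelt, so not paleo; has spelt, so not Whole30-style — no
K: has egg white, so not egg-free — reject

E, G, H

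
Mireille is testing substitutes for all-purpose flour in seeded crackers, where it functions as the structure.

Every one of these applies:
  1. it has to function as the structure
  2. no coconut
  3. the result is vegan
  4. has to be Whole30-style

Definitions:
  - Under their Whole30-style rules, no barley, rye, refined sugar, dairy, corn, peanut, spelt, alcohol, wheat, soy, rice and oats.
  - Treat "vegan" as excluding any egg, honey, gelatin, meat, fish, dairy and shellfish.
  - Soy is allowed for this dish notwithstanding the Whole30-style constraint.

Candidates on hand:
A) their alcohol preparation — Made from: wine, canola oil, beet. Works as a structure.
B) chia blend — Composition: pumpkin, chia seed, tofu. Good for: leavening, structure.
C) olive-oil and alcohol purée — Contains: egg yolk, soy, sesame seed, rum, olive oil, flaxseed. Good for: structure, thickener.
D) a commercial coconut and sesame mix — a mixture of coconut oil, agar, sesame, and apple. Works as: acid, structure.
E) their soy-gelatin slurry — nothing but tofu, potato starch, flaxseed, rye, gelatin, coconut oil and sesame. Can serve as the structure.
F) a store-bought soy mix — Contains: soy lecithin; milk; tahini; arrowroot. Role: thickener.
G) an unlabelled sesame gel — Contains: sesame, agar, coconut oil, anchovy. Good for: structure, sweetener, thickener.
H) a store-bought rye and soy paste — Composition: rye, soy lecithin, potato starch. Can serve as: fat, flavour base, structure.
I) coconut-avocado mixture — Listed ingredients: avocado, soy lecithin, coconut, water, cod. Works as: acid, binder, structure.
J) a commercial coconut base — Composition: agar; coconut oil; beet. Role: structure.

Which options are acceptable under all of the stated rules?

A: has wine, so not Whole30-style — out
B: soy is permitted under the Whole30-style carve-out; nothing else excluded — keep
C: has rum, so not Whole30-style; has egg yolk, so not vegan — out
D: has coconut oil, so not coconut-free — no
E: has rye, so not Whole30-style; has gelatin, so not vegan (and 1 more) — out
F: not usable as a structure; has milk, so not Whole30-style (and 1 more) — no
G: has anchovy, so not vegan; has coconut oil, so not coconut-free — reject
H: has rye, so not Whole30-style — no
I: has cod, so not vegan; has coconut, so not coconut-free — reject
J: has coconut oil, so not coconut-free — no

B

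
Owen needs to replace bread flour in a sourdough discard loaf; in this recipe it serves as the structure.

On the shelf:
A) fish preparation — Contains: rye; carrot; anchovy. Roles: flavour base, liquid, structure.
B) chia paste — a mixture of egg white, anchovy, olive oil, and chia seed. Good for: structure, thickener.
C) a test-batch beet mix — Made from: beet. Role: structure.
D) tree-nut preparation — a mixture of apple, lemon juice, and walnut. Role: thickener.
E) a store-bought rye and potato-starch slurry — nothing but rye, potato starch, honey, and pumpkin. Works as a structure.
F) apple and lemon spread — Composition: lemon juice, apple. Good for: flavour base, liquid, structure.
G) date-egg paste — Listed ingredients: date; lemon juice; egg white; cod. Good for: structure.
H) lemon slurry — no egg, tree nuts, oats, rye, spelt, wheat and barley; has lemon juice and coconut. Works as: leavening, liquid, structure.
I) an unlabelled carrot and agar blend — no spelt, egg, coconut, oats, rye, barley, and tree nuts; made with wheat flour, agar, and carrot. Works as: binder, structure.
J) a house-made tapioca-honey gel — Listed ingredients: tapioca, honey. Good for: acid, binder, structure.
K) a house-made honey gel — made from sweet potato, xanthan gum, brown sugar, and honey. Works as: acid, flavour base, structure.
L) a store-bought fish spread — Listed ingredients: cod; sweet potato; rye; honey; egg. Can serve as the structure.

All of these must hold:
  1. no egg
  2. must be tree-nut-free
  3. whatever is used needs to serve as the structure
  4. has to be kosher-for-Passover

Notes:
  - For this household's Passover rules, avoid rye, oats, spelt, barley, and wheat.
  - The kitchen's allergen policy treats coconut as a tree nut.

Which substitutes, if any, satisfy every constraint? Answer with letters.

A: has rye, so not kosher-for-Passover — out
B: has egg white, so not egg-free — no
C: nothing on the exclusion list — OK
D: not usable as a structure; has walnut, so not tree-nut-free — reject
E: has rye, so not kosher-for-Passover — reject
F: only lemon juice and apple; none excluded — OK
G: has egg white, so not egg-free — no
H: has coconut, so not tree-nut-free — reject
I: has wheat flour, so not kosher-for-Passover — no
J: works as a structure, tree-nut-free, kosher-for-Passover — OK
K: tree-nut-free, no egg — OK
L: has rye, so not kosher-for-Passover; has egg, so not egg-free — no

C, F, J, K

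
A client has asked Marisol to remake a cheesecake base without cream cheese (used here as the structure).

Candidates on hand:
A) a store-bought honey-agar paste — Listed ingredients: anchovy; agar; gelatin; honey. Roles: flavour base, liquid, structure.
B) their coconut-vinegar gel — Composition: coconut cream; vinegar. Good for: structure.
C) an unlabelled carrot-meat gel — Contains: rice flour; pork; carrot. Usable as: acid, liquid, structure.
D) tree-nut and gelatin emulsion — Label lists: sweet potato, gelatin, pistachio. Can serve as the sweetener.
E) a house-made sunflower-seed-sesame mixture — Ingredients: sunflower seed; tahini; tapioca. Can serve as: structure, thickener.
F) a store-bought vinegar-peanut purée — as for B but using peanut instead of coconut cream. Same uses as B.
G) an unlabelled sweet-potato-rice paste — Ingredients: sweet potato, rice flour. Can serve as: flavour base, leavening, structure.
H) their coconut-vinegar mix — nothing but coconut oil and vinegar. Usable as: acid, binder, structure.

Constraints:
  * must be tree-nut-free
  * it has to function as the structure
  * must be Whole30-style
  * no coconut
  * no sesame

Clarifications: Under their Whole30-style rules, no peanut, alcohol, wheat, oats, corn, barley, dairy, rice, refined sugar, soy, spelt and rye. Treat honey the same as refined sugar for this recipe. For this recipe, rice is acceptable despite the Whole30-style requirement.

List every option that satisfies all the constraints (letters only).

A: has honey, so not Whole30-style — reject
B: has coconut cream, so not coconut-free — reject
C: rice is permitted under the Whole30-style carve-out; nothing else excluded — OK
D: not usable as a structure; has pistachio, so not tree-nut-free — reject
E: has tahini, so not sesame-free — out
F: has peanut, so not Whole30-style — no
G: rice is permitted under the Whole30-style carve-out; nothing else excluded — OK
H: has coconut oil, so not coconut-free — no

C, G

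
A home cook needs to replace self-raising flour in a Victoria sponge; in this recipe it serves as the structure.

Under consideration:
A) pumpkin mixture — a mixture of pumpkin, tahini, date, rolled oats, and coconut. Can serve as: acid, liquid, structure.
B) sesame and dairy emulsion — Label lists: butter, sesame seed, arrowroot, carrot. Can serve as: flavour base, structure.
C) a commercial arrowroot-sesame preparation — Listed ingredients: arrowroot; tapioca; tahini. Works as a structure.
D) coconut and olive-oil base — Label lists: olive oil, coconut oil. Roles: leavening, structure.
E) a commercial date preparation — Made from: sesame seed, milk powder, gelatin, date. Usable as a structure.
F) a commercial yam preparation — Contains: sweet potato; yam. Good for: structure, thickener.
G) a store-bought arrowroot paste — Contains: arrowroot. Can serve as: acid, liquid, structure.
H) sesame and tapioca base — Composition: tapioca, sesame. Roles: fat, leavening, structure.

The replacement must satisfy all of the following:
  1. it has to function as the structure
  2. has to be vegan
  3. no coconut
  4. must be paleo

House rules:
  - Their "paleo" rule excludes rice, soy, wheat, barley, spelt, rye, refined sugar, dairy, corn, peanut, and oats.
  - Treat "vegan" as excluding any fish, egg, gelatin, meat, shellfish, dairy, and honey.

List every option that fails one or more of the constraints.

A: has rolled oats, so not paleo; has coconut, so not coconut-free — reject
B: has butter, so not paleo; has butter, so not vegan — out
C: every rule checks out — keep
D: has coconut oil, so not coconut-free — reject
E: has milk powder, so not paleo; has milk powder, so not vegan — out
F: all constraints satisfied — valid
G: works as a structure, vegan, no coconut — valid
H: paleo, no coconut — valid

A, B, D, E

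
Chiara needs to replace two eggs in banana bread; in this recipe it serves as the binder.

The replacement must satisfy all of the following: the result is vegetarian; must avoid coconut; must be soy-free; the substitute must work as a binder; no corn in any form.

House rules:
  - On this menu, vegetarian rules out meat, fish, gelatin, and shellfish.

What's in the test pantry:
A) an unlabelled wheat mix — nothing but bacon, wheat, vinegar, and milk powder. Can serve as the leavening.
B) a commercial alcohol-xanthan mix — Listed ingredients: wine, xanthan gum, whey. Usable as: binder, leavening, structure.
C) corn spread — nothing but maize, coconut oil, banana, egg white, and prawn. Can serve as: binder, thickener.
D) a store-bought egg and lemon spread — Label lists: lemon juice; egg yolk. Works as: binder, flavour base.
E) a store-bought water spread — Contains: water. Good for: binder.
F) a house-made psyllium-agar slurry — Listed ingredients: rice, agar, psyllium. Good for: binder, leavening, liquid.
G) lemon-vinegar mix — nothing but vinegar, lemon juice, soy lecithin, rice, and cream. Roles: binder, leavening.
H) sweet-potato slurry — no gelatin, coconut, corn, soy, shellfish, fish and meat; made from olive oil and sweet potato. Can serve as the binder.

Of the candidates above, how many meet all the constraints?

A: not usable as a binder; has bacon, so not vegetarian — out
B: only wine, whey and xanthan gum; none excluded — OK
C: has prawn, so not vegetarian; has coconut oil, so not coconut-free (and 1 more) — out
D: all constraints satisfied — valid
E: no soy, no coconut — keep
F: only rice, psyllium and agar; none excluded — keep
G: has soy lecithin, so not soy-free — no
H: no soy, no corn — OK

5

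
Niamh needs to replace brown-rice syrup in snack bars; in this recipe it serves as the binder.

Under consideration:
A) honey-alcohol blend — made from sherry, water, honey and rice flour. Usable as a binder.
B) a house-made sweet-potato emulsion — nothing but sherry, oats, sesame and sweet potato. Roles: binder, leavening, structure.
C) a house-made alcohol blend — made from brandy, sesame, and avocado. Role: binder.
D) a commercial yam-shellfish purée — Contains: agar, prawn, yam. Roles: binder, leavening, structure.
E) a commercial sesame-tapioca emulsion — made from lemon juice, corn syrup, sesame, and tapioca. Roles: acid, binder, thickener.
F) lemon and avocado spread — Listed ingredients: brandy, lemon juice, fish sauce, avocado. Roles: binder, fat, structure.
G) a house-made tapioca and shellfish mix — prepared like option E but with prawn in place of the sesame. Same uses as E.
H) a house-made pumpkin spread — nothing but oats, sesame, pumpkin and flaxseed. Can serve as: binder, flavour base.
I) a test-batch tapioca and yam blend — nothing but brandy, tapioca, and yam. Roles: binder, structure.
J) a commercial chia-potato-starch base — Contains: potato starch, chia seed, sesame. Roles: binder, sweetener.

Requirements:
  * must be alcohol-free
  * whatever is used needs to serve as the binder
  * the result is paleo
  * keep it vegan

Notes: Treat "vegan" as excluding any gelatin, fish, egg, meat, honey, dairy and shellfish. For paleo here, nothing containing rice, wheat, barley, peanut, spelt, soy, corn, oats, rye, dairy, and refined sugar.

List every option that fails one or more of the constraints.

A: has honey, so not vegan; has rice flour, so not paleo (and 1 more) — no
B: has oats, so not paleo; has sherry, so not alcohol-free — out
C: has brandy, so not alcohol-free — out
D: has prawn, so not vegan — out
E: has corn syrup, so not paleo — reject
F: has fish sauce, so not vegan; has brandy, so not alcohol-free — no
G: has prawn, so not vegan; has corn syrup, so not paleo — out
H: has oats, so not paleo — reject
I: has brandy, so not alcohol-free — no
J: no alcohol, vegan — keep

A, B, C, D, E, F, G, H, I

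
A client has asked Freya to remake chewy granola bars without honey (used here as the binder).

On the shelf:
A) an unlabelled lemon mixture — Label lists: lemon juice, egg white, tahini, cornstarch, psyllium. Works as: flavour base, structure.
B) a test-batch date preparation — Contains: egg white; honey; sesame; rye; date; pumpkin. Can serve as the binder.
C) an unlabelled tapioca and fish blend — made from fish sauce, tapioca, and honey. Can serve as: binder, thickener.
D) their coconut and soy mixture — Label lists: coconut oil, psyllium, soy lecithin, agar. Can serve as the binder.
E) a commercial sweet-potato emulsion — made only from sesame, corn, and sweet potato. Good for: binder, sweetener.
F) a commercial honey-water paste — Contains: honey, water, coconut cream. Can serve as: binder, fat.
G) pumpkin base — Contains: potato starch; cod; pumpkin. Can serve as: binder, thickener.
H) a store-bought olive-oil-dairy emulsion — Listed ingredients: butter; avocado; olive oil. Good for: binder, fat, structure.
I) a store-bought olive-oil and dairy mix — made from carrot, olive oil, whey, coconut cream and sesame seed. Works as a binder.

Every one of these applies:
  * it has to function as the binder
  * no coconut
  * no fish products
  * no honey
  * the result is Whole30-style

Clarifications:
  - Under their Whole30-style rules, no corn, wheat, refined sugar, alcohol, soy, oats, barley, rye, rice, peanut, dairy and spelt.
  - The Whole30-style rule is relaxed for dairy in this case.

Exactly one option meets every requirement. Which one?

A: not usable as a binder; has cornstarch, so not Whole30-style — no
B: has rye, so not Whole30-style; has honey, so not honey-free — out
C: has honey, so not honey-free; has fish sauce, so not fish-free — no
D: has soy lecithin, so not Whole30-style; has coconut oil, so not coconut-free — no
E: has corn, so not Whole30-style — out
F: has honey, so not honey-free; has coconut cream, so not coconut-free — reject
G: has cod, so not fish-free — out
H: dairy is permitted under the Whole30-style carve-out; nothing else excluded — keep
I: has coconut cream, so not coconut-free — no

H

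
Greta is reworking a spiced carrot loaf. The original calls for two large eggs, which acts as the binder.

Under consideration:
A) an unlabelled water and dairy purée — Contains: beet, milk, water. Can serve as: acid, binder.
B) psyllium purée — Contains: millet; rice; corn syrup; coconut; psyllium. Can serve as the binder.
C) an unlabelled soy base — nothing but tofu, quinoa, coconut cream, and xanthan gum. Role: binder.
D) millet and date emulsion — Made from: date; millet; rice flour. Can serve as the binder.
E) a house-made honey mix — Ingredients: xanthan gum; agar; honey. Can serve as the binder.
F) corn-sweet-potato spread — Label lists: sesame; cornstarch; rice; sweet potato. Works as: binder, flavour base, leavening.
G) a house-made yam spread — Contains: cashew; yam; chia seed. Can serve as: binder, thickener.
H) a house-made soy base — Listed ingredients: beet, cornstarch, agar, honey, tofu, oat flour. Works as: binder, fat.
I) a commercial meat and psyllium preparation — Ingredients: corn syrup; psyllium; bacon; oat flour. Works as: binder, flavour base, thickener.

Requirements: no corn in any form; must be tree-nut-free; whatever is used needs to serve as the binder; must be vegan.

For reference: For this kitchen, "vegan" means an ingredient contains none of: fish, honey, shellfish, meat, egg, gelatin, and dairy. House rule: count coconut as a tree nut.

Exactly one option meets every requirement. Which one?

A: has milk, so not vegan — reject
B: has corn syrup, so not corn-free; has coconut, so not tree-nut-free — reject
C: has coconut cream, so not tree-nut-free — out
D: works as a binder, tree-nut-free, no corn — keep
E: has honey, so not vegan — reject
F: has cornstarch, so not corn-free — out
G: has cashew, so not tree-nut-free — out
H: has honey, so not vegan; has cornstarch, so not corn-free — reject
I: has bacon, so not vegan; has corn syrup, so not corn-free — reject

D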